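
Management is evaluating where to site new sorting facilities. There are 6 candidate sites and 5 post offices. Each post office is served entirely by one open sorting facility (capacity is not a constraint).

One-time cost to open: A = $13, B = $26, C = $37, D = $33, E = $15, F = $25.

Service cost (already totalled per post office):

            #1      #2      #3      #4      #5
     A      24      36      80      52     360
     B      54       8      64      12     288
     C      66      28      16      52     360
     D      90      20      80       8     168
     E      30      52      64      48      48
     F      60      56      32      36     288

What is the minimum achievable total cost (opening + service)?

For any fixed open set, each post office goes to its cheapest open site; total = fixed + service.
{B, C, E}: #1→E 30, #2→B 8, #3→C 16, #4→B 12, #5→E 48. Service 114; fixed 78; total 192.
{B, E, F}: service 130 + fixed 66 = 196
{A, B, C, E}: service 108 + fixed 91 = 199
{A, B, C, D, E, F}: #1→A 24, #2→B 8, #3→C 16, #4→D 8, #5→E 48. Service 104; fixed 149; total 253.
No other subset beats 192.

Minimum total cost: 192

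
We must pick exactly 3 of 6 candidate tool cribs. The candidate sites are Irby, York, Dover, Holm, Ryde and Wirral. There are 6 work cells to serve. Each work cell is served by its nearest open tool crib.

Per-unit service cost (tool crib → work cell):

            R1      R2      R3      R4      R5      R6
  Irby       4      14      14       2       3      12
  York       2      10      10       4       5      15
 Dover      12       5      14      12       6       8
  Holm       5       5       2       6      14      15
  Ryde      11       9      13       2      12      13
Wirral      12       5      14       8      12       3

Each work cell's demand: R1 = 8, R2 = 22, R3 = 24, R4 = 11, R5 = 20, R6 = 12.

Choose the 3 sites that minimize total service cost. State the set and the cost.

Choose Irby, Holm and Wirral; total service cost 308.

With exactly 3 open, each work cell uses its cheapest among the chosen.
{Irby, Holm, Wirral}: R1→Irby 4·8=32, R2→Holm 5·22=110, R3→Holm 2·24=48, R4→Irby 2·11=22, R5→Irby 3·20=60, R6→Wirral 3·12=36. Service cost 308.
{York, Holm, Wirral}: service cost 354
{Irby, Dover, Holm}: service cost 368
Among all 20 size-3 choices, {Irby, Holm, Wirral} is lowest.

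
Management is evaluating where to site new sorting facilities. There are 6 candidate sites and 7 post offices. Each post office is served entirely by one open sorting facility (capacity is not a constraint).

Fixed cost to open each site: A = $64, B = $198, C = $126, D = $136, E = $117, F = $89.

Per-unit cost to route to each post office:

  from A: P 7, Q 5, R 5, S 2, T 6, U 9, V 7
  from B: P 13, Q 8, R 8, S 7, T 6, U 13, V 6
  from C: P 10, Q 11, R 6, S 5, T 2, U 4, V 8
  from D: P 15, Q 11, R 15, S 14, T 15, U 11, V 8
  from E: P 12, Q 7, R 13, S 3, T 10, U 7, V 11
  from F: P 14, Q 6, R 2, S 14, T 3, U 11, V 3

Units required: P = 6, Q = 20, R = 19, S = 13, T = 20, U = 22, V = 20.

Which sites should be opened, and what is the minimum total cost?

Open A, C and F; minimum total cost 673.

For any fixed open set, each post office goes to its cheapest open site; total = fixed + service.
{A, C, F}: P→A 7·6=42, Q→A 5·20=100, R→F 2·19=38, S→A 2·13=26, T→C 2·20=40, U→C 4·22=88, V→F 3·20=60. Service 394; fixed 279; total 673.
{A, F}: service 524 + fixed 153 = 677
{C, F}: P→C 10·6=60, Q→F 6·20=120, R→F 2·19=38, S→C 5·13=65, T→C 2·20=40, U→C 4·22=88, V→F 3·20=60. Service 471; fixed 215; total 686.
{A, B, C, D, E, F}: P→A 7·6=42, Q→A 5·20=100, R→F 2·19=38, S→A 2·13=26, T→C 2·20=40, U→C 4·22=88, V→F 3·20=60. Service 394; fixed 730; total 1124.
No other subset beats 673.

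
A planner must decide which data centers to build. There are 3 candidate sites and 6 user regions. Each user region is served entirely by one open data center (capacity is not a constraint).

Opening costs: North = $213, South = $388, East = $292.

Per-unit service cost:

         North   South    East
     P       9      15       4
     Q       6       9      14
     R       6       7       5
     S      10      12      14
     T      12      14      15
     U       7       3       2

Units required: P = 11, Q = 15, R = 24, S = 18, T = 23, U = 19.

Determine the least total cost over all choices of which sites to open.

Minimum total cost: 1135

For any fixed open set, each user region goes to its cheapest open site; total = fixed + service.
{North}: P→North 9·11=99, Q→North 6·15=90, R→North 6·24=144, S→North 10·18=180, T→North 12·23=276, U→North 7·19=133. Service 922; fixed 213; total 1135.
{North, East}: service 748 + fixed 505 = 1253
{East}: P→East 4·11=44, Q→East 14·15=210, R→East 5·24=120, S→East 14·18=252, T→East 15·23=345, U→East 2·19=38. Service 1009; fixed 292; total 1301.
{North, South, East}: P→East 4·11=44, Q→North 6·15=90, R→East 5·24=120, S→North 10·18=180, T→North 12·23=276, U→East 2·19=38. Service 748; fixed 893; total 1641.
No other subset beats 1135.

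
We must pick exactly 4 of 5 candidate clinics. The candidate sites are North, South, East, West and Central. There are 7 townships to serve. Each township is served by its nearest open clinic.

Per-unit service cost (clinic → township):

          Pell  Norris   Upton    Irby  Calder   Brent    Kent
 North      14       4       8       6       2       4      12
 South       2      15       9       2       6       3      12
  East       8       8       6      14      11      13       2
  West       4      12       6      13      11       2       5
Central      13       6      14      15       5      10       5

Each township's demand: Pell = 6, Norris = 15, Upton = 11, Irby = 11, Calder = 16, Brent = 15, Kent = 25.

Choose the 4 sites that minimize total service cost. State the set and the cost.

Choose North, South, East and West; total service cost 272.

With exactly 4 open, each township uses its cheapest among the chosen.
{North, South, East, West}: Pell→South 2·6=12, Norris→North 4·15=60, Upton→East 6·11=66, Irby→South 2·11=22, Calder→North 2·16=32, Brent→West 2·15=30, Kent→East 2·25=50. Service cost 272.
{North, South, East, Central}: service cost 287
{North, East, West, Central}: service cost 328
Among all 5 size-4 choices, {North, South, East, West} is lowest.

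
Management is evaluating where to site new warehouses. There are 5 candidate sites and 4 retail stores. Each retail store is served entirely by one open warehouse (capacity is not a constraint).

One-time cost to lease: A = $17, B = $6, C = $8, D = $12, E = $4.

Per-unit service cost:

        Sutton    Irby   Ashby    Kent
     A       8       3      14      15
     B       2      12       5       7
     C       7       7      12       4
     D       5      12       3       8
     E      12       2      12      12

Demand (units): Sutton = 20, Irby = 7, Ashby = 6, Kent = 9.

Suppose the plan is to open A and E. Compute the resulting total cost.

Total cost: 375

Each retail store is assigned to its cheapest site among the open ones.
{A, E}: Sutton→A 8·20=160, Irby→E 2·7=14, Ashby→E 12·6=72, Kent→E 12·9=108. Service 354; fixed 21; total 375.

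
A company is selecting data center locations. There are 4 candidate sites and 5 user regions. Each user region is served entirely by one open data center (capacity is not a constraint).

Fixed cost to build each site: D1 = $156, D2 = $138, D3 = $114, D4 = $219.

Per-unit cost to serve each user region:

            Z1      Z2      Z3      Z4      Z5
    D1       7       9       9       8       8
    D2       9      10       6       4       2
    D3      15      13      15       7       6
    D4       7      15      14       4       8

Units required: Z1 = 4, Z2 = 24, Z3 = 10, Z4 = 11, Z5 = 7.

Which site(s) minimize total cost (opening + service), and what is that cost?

For any fixed open set, each user region goes to its cheapest open site; total = fixed + service.
{D2}: Z1→D2 9·4=36, Z2→D2 10·24=240, Z3→D2 6·10=60, Z4→D2 4·11=44, Z5→D2 2·7=14. Service 394; fixed 138; total 532.
{D1}: service 478 + fixed 156 = 634
{D2, D3}: Z1→D2 9·4=36, Z2→D2 10·24=240, Z3→D2 6·10=60, Z4→D2 4·11=44, Z5→D2 2·7=14. Service 394; fixed 252; total 646.
{D1, D2, D3, D4}: service 362 + fixed 627 = 989
No other subset beats 532.

Open D2 only; minimum total cost 532.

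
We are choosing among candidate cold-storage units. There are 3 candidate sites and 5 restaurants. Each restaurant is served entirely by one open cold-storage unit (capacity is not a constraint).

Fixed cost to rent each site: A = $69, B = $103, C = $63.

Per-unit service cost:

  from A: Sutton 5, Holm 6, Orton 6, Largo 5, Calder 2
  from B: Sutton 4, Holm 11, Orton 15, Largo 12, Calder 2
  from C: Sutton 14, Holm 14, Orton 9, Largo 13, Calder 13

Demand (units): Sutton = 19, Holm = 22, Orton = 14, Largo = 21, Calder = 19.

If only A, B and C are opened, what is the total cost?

Each restaurant is assigned to its cheapest site among the open ones.
{A, B, C}: Sutton→B 4·19=76, Holm→A 6·22=132, Orton→A 6·14=84, Largo→A 5·21=105, Calder→A 2·19=38. Service 435; fixed 235; total 670.

Total cost: 670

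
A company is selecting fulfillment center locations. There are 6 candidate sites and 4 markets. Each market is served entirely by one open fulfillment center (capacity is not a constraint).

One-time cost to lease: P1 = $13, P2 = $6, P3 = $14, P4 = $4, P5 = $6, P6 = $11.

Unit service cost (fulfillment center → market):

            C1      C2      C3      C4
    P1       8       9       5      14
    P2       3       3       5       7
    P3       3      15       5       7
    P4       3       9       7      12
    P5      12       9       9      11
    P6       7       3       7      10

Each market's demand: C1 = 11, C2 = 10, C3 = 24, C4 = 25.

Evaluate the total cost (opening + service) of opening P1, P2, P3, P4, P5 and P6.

Total cost: 412

Each market is assigned to its cheapest site among the open ones.
{P1, P2, P3, P4, P5, P6}: C1→P2 3·11=33, C2→P2 3·10=30, C3→P1 5·24=120, C4→P2 7·25=175. Service 358; fixed 54; total 412.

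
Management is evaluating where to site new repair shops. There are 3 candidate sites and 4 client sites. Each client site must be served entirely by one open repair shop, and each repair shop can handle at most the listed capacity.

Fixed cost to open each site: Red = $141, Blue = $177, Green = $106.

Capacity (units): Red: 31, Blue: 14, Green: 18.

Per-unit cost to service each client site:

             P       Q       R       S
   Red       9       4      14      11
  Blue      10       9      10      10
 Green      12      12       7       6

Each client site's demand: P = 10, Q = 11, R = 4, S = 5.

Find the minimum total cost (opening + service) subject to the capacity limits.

Minimum total cost: 386

Open {Red}: P→Red 9·10=90, Q→Red 4·11=44, R→Red 14·4=56, S→Red 11·5=55.
Loads: Red carries 30/31. Service 245; fixed 141; total 386.
Next best feasible plan costs 439.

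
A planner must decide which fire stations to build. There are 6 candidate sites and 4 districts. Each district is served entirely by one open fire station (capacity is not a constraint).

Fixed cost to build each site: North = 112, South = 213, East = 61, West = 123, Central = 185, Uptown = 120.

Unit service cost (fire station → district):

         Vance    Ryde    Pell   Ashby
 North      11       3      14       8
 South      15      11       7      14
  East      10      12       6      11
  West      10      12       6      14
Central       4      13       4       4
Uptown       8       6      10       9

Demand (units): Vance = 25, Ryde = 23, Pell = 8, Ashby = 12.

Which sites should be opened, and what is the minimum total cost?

For any fixed open set, each district goes to its cheapest open site; total = fixed + service.
{North, Central}: Vance→Central 4·25=100, Ryde→North 3·23=69, Pell→Central 4·8=32, Ashby→Central 4·12=48. Service 249; fixed 297; total 546.
{North, East, Central}: Vance→Central 4·25=100, Ryde→North 3·23=69, Pell→Central 4·8=32, Ashby→Central 4·12=48. Service 249; fixed 358; total 607.
{Central, Uptown}: service 318 + fixed 305 = 623
{North, South, East, West, Central, Uptown}: service 249 + fixed 814 = 1063
No other subset beats 546.

Open North and Central; minimum total cost 546.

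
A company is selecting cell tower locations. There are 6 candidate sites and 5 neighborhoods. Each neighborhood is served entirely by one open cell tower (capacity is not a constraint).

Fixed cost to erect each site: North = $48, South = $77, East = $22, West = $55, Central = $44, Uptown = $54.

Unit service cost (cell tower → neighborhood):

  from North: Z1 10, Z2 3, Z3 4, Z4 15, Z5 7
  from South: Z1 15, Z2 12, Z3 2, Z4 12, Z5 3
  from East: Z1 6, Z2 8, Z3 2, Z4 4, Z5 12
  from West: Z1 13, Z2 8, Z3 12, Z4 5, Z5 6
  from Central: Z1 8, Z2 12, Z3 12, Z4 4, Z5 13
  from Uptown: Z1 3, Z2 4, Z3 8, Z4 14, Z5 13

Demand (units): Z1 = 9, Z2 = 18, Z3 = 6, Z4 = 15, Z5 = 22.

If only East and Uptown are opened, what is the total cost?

Each neighborhood is assigned to its cheapest site among the open ones.
{East, Uptown}: Z1→Uptown 3·9=27, Z2→Uptown 4·18=72, Z3→East 2·6=12, Z4→East 4·15=60, Z5→East 12·22=264. Service 435; fixed 76; total 511.

Total cost: 511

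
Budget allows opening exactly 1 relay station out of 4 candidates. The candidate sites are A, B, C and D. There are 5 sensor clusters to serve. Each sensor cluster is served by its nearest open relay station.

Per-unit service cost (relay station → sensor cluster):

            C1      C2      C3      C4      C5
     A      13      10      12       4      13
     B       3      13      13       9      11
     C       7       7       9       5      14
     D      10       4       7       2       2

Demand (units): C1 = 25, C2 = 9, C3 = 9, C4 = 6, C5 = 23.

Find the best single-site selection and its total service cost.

Choose D only; total service cost 407.

With exactly 1 open, each sensor cluster uses its cheapest among the chosen.
{D}: C1→D 10·25=250, C2→D 4·9=36, C3→D 7·9=63, C4→D 2·6=12, C5→D 2·23=46. Service cost 407.
{B}: service cost 616
{C}: service cost 671
Among all 4 size-1 choices, {D} is lowest.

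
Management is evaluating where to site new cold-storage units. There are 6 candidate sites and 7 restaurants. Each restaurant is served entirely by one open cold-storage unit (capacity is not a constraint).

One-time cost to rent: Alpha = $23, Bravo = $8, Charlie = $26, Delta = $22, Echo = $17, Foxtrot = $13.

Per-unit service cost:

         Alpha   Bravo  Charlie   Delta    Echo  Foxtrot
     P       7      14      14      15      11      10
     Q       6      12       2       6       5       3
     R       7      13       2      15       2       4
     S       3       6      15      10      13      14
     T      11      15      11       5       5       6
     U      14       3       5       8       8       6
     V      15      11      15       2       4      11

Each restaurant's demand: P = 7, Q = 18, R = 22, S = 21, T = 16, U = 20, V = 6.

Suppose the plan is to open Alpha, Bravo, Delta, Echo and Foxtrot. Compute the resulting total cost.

Each restaurant is assigned to its cheapest site among the open ones.
{Alpha, Bravo, Delta, Echo, Foxtrot}: P→Alpha 7·7=49, Q→Foxtrot 3·18=54, R→Echo 2·22=44, S→Alpha 3·21=63, T→Delta 5·16=80, U→Bravo 3·20=60, V→Delta 2·6=12. Service 362; fixed 83; total 445.

Total cost: 445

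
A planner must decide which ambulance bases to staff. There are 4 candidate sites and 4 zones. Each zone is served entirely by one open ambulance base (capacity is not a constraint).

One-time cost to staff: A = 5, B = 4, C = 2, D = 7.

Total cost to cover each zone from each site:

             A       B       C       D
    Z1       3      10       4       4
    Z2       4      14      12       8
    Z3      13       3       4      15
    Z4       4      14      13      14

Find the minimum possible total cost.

Minimum total cost: 22

For any fixed open set, each zone goes to its cheapest open site; total = fixed + service.
{A, C}: Z1→A 3, Z2→A 4, Z3→C 4, Z4→A 4. Service 15; fixed 7; total 22.
{A, B}: service 14 + fixed 9 = 23
{A, B, C}: service 14 + fixed 11 = 25
{A, B, C, D}: Z1→A 3, Z2→A 4, Z3→B 3, Z4→A 4. Service 14; fixed 18; total 32.
No other subset beats 22.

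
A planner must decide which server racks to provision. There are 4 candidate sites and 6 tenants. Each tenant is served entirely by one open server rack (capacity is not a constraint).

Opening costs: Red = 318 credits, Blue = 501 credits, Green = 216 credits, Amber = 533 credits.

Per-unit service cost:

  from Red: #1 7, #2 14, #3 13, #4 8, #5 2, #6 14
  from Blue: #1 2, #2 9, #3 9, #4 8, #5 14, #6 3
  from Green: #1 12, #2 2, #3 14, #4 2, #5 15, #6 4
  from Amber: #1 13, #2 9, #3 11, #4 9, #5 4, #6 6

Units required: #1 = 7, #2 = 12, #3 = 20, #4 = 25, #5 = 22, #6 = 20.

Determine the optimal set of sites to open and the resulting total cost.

Open Red and Green; minimum total cost 1041.

For any fixed open set, each tenant goes to its cheapest open site; total = fixed + service.
{Red, Green}: #1→Red 7·7=49, #2→Green 2·12=24, #3→Red 13·20=260, #4→Green 2·25=50, #5→Red 2·22=44, #6→Green 4·20=80. Service 507; fixed 534; total 1041.
{Green}: service 848 + fixed 216 = 1064
{Green, Amber}: service 546 + fixed 749 = 1295
{Red, Blue, Green, Amber}: #1→Blue 2·7=14, #2→Green 2·12=24, #3→Blue 9·20=180, #4→Green 2·25=50, #5→Red 2·22=44, #6→Blue 3·20=60. Service 372; fixed 1568; total 1940.
No other subset beats 1041.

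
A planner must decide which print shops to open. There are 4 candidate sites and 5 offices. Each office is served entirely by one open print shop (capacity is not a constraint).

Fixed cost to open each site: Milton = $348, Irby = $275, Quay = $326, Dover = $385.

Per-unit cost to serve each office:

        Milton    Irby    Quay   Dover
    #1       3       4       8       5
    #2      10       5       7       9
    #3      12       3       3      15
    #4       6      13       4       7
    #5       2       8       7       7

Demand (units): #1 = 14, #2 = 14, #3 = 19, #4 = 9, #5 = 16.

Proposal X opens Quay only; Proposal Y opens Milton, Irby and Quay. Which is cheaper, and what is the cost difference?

Proposal X is cheaper by 445.

Proposal X: {Quay}: #1→Quay 8·14=112, #2→Quay 7·14=98, #3→Quay 3·19=57, #4→Quay 4·9=36, #5→Quay 7·16=112. Service 415; fixed 326; total 741.
Proposal Y: {Milton, Irby, Quay}: #1→Milton 3·14=42, #2→Irby 5·14=70, #3→Irby 3·19=57, #4→Quay 4·9=36, #5→Milton 2·16=32. Service 237; fixed 949; total 1186.
Difference: |741 − 1186| = 445.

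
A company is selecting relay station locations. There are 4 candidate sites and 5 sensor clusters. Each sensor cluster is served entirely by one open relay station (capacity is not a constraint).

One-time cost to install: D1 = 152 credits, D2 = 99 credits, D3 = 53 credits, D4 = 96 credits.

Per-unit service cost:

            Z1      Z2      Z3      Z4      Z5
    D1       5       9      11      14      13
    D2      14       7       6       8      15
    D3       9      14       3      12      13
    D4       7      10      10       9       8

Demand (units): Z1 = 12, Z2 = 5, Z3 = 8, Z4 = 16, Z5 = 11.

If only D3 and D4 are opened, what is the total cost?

Each sensor cluster is assigned to its cheapest site among the open ones.
{D3, D4}: Z1→D4 7·12=84, Z2→D4 10·5=50, Z3→D3 3·8=24, Z4→D4 9·16=144, Z5→D4 8·11=88. Service 390; fixed 149; total 539.

Total cost: 539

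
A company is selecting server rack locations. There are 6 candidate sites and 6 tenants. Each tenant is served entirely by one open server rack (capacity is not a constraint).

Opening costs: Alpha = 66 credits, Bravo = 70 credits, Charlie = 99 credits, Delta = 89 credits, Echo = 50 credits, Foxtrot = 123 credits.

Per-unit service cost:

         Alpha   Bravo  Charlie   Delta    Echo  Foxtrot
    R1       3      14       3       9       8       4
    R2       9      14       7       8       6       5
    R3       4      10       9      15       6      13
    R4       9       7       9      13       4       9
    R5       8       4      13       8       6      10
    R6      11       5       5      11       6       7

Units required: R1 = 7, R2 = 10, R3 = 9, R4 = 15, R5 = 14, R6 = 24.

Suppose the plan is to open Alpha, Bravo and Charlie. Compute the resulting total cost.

Total cost: 643

Each tenant is assigned to its cheapest site among the open ones.
{Alpha, Bravo, Charlie}: R1→Alpha 3·7=21, R2→Charlie 7·10=70, R3→Alpha 4·9=36, R4→Bravo 7·15=105, R5→Bravo 4·14=56, R6→Bravo 5·24=120. Service 408; fixed 235; total 643.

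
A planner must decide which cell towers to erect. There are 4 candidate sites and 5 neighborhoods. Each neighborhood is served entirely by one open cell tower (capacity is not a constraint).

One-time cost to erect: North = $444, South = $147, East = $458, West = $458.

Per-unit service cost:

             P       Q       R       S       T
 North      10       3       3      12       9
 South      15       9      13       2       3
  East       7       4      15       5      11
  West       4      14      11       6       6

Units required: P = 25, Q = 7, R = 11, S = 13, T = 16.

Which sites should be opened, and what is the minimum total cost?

Open South only; minimum total cost 802.

For any fixed open set, each neighborhood goes to its cheapest open site; total = fixed + service.
{South}: P→South 15·25=375, Q→South 9·7=63, R→South 13·11=143, S→South 2·13=26, T→South 3·16=48. Service 655; fixed 147; total 802.
{West}: service 493 + fixed 458 = 951
{South, West}: P→West 4·25=100, Q→South 9·7=63, R→West 11·11=121, S→South 2·13=26, T→South 3·16=48. Service 358; fixed 605; total 963.
{North, South, East, West}: P→West 4·25=100, Q→North 3·7=21, R→North 3·11=33, S→South 2·13=26, T→South 3·16=48. Service 228; fixed 1507; total 1735.
No other subset beats 802.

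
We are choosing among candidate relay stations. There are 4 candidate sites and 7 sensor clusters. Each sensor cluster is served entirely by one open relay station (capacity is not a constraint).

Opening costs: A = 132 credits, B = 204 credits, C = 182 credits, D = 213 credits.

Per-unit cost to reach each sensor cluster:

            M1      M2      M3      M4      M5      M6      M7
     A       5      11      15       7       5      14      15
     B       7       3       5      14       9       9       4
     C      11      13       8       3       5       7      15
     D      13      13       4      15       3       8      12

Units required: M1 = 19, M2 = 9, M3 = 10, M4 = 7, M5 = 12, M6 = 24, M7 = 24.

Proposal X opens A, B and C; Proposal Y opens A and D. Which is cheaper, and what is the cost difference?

Proposal X: {A, B, C}: M1→A 5·19=95, M2→B 3·9=27, M3→B 5·10=50, M4→C 3·7=21, M5→A 5·12=60, M6→C 7·24=168, M7→B 4·24=96. Service 517; fixed 518; total 1035.
Proposal Y: {A, D}: M1→A 5·19=95, M2→A 11·9=99, M3→D 4·10=40, M4→A 7·7=49, M5→D 3·12=36, M6→D 8·24=192, M7→D 12·24=288. Service 799; fixed 345; total 1144.
Difference: |1035 − 1144| = 109.

Proposal X is cheaper by 109.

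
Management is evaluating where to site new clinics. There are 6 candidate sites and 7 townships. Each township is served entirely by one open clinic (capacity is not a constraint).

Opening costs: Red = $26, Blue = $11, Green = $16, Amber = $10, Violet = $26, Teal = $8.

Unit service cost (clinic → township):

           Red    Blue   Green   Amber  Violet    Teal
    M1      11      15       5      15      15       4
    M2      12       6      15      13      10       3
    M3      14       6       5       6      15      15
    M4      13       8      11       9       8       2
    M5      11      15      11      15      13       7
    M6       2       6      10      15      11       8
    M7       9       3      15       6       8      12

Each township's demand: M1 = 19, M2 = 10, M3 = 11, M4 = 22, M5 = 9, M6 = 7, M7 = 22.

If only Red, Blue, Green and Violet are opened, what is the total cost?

Total cost: 644

Each township is assigned to its cheapest site among the open ones.
{Red, Blue, Green, Violet}: M1→Green 5·19=95, M2→Blue 6·10=60, M3→Green 5·11=55, M4→Blue 8·22=176, M5→Red 11·9=99, M6→Red 2·7=14, M7→Blue 3·22=66. Service 565; fixed 79; total 644.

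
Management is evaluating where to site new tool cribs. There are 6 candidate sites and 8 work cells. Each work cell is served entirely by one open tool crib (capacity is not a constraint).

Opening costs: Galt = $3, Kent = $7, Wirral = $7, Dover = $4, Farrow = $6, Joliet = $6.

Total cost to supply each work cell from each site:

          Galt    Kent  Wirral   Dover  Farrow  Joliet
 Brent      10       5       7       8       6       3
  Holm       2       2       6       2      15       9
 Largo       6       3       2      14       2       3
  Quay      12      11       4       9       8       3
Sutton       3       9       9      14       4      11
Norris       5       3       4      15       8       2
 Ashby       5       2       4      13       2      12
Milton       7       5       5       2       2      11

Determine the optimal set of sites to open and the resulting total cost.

For any fixed open set, each work cell goes to its cheapest open site; total = fixed + service.
{Galt, Farrow, Joliet}: Brent→Joliet 3, Holm→Galt 2, Largo→Farrow 2, Quay→Joliet 3, Sutton→Galt 3, Norris→Joliet 2, Ashby→Farrow 2, Milton→Farrow 2. Service 19; fixed 15; total 34.
{Galt, Dover, Joliet}: Brent→Joliet 3, Holm→Galt 2, Largo→Joliet 3, Quay→Joliet 3, Sutton→Galt 3, Norris→Joliet 2, Ashby→Galt 5, Milton→Dover 2. Service 23; fixed 13; total 36.
{Dover, Farrow, Joliet}: service 20 + fixed 16 = 36
{Galt, Kent, Wirral, Dover, Farrow, Joliet}: service 19 + fixed 33 = 52
No other subset beats 34.

Open Galt, Farrow and Joliet; minimum total cost 34.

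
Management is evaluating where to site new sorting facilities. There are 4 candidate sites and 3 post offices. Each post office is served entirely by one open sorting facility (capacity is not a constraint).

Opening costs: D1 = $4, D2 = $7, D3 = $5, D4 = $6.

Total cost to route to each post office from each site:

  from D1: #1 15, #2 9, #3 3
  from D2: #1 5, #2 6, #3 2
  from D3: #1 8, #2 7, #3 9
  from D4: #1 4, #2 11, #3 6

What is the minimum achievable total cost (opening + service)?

For any fixed open set, each post office goes to its cheapest open site; total = fixed + service.
{D2}: #1→D2 5, #2→D2 6, #3→D2 2. Service 13; fixed 7; total 20.
{D1, D2}: service 13 + fixed 11 = 24
{D2, D3}: #1→D2 5, #2→D2 6, #3→D2 2. Service 13; fixed 12; total 25.
{D1, D2, D3, D4}: service 12 + fixed 22 = 34
No other subset beats 20.

Minimum total cost: 20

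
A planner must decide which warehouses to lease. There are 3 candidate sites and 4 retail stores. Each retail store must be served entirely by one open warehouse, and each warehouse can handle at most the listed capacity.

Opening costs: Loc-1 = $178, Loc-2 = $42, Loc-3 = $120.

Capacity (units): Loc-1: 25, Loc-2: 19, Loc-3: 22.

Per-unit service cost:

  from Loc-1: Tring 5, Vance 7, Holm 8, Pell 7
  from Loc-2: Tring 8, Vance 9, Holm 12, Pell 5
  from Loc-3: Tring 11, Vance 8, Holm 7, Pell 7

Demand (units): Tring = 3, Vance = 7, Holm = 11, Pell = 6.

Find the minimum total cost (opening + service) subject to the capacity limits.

Minimum total cost: 349

Open {Loc-2, Loc-3}: Tring→Loc-2 8·3=24, Vance→Loc-3 8·7=56, Holm→Loc-3 7·11=77, Pell→Loc-2 5·6=30.
Loads: Loc-2 carries 9/19, Loc-3 carries 18/22. Service 187; fixed 162; total 349.
Next best feasible plan costs 356.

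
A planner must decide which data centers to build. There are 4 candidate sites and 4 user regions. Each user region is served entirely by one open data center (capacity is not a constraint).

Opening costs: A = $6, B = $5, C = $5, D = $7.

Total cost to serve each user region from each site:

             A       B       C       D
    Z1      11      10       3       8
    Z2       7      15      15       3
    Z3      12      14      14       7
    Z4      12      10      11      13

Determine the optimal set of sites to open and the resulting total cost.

For any fixed open set, each user region goes to its cheapest open site; total = fixed + service.
{C, D}: Z1→C 3, Z2→D 3, Z3→D 7, Z4→C 11. Service 24; fixed 12; total 36.
{D}: Z1→D 8, Z2→D 3, Z3→D 7, Z4→D 13. Service 31; fixed 7; total 38.
{B, C, D}: service 23 + fixed 17 = 40
{A, B, C, D}: service 23 + fixed 23 = 46
(All 15 nonempty subsets were checked; C and D is lowest.)

Open C and D; minimum total cost 36.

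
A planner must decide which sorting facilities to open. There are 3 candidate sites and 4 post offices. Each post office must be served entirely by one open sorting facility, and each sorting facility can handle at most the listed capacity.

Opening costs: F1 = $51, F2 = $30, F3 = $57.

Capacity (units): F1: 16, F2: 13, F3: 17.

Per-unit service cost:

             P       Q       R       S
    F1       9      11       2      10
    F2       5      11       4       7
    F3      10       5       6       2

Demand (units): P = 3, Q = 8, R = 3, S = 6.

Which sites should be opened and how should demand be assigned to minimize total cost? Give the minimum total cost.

Open {F2, F3}: P→F2 5·3=15, Q→F3 5·8=40, R→F2 4·3=12, S→F3 2·6=12.
Loads: F2 carries 6/13, F3 carries 14/17. Service 79; fixed 87; total 166.
Next best feasible plan costs 172.

Minimum total cost: 166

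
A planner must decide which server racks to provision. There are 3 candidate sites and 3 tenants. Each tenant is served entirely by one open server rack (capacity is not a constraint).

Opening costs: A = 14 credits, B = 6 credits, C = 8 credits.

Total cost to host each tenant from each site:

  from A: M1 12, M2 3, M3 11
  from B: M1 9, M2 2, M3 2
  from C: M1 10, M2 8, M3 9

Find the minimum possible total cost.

For any fixed open set, each tenant goes to its cheapest open site; total = fixed + service.
{B}: M1→B 9, M2→B 2, M3→B 2. Service 13; fixed 6; total 19.
{B, C}: service 13 + fixed 14 = 27
{A, B}: M1→B 9, M2→B 2, M3→B 2. Service 13; fixed 20; total 33.
{A, B, C}: service 13 + fixed 28 = 41
(All 7 nonempty subsets were checked; B only is lowest.)

Minimum total cost: 19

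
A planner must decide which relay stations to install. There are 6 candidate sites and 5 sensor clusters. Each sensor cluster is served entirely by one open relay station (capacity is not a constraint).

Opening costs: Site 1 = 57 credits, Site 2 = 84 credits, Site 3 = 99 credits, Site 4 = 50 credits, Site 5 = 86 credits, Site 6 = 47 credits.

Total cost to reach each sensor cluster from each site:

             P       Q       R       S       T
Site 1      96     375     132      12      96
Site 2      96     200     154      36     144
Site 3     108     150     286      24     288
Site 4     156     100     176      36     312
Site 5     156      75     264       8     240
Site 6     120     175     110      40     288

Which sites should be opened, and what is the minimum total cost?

Open Site 1 and Site 4; minimum total cost 543.

For any fixed open set, each sensor cluster goes to its cheapest open site; total = fixed + service.
{Site 1, Site 4}: P→Site 1 96, Q→Site 4 100, R→Site 1 132, S→Site 1 12, T→Site 1 96. Service 436; fixed 107; total 543.
{Site 1, Site 5}: service 407 + fixed 143 = 550
{Site 1, Site 4, Site 6}: service 414 + fixed 154 = 568
{Site 1, Site 2, Site 3, Site 4, Site 5, Site 6}: service 385 + fixed 423 = 808
No other subset beats 543.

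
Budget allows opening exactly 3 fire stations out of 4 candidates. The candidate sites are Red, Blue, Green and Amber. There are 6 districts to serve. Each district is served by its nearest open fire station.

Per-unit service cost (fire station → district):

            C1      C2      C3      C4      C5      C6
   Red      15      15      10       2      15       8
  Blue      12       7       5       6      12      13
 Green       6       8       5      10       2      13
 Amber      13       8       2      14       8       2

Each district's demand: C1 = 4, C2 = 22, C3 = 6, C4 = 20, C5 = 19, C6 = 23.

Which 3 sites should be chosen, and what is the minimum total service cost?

Choose Red, Green and Amber; total service cost 336.

With exactly 3 open, each district uses its cheapest among the chosen.
{Red, Green, Amber}: C1→Green 6·4=24, C2→Green 8·22=176, C3→Amber 2·6=12, C4→Red 2·20=40, C5→Green 2·19=38, C6→Amber 2·23=46. Service cost 336.
{Blue, Green, Amber}: service cost 394
{Red, Blue, Amber}: service cost 452
Among all 4 size-3 choices, {Red, Green, Amber} is lowest.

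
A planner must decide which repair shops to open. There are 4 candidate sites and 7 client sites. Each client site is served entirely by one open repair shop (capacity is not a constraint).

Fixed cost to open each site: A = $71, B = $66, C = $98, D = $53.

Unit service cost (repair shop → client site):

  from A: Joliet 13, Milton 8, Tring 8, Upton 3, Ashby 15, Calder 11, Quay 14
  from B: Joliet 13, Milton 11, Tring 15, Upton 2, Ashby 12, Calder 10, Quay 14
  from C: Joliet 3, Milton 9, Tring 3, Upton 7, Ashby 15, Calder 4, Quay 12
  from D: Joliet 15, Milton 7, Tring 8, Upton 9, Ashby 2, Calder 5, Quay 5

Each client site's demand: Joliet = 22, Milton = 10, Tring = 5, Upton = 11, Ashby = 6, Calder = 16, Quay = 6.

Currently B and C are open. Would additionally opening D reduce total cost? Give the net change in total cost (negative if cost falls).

Current service cost with {B, C}: 401.
Adding D: each client site re-picks its cheapest; new service cost 279, saving 122.
Extra fixed cost: 53. Net change = 53 − 122 = -69.
(Totals: 565 → 496.)

Yes — net change −69 (cost falls by 69).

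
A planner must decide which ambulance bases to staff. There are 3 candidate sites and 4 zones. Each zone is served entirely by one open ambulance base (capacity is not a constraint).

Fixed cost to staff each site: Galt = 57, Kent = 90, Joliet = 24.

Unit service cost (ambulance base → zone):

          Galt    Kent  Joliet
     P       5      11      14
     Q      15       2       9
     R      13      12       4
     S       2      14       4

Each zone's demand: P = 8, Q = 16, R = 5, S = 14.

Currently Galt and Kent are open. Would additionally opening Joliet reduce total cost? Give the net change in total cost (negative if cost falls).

Current service cost with {Galt, Kent}: 160.
Adding Joliet: each zone re-picks its cheapest; new service cost 120, saving 40.
Extra fixed cost: 24. Net change = 24 − 40 = -16.
(Totals: 307 → 291.)

Yes — net change −16 (cost falls by 16).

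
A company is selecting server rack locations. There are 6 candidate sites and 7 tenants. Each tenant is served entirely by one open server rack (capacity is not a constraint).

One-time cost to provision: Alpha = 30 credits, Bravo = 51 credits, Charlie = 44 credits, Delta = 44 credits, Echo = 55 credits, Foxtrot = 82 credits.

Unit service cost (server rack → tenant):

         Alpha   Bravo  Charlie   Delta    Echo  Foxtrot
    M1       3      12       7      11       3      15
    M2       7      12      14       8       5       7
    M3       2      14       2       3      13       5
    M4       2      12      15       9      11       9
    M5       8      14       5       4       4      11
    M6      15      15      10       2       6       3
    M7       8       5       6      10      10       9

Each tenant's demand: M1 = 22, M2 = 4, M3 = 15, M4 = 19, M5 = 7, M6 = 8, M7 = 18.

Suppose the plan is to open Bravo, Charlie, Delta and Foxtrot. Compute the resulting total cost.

Total cost: 738

Each tenant is assigned to its cheapest site among the open ones.
{Bravo, Charlie, Delta, Foxtrot}: M1→Charlie 7·22=154, M2→Foxtrot 7·4=28, M3→Charlie 2·15=30, M4→Delta 9·19=171, M5→Delta 4·7=28, M6→Delta 2·8=16, M7→Bravo 5·18=90. Service 517; fixed 221; total 738.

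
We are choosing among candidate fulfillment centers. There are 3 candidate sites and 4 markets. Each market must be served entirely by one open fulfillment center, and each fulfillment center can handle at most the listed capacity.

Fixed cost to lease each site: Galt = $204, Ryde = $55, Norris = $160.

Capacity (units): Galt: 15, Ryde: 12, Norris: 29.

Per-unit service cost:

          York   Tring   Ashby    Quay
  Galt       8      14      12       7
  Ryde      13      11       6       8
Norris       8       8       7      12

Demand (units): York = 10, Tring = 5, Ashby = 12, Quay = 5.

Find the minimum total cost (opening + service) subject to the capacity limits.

Open {Ryde, Norris}: York→Norris 8·10=80, Tring→Norris 8·5=40, Ashby→Norris 7·12=84, Quay→Ryde 8·5=40.
Loads: Ryde carries 5/12, Norris carries 27/29. Service 244; fixed 215; total 459.
Next best feasible plan costs 467.

Minimum total cost: 459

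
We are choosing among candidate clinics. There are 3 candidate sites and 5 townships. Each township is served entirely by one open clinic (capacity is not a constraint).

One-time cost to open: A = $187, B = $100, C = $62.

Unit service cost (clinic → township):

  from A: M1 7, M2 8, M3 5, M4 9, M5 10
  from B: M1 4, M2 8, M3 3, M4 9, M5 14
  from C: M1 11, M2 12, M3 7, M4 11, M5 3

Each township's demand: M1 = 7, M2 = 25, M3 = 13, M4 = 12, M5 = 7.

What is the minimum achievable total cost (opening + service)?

For any fixed open set, each township goes to its cheapest open site; total = fixed + service.
{B, C}: M1→B 4·7=28, M2→B 8·25=200, M3→B 3·13=39, M4→B 9·12=108, M5→C 3·7=21. Service 396; fixed 162; total 558.
{B}: service 473 + fixed 100 = 573
{A}: M1→A 7·7=49, M2→A 8·25=200, M3→A 5·13=65, M4→A 9·12=108, M5→A 10·7=70. Service 492; fixed 187; total 679.
{A, B, C}: M1→B 4·7=28, M2→A 8·25=200, M3→B 3·13=39, M4→A 9·12=108, M5→C 3·7=21. Service 396; fixed 349; total 745.
(All 7 nonempty subsets were checked; B and C is lowest.)

Minimum total cost: 558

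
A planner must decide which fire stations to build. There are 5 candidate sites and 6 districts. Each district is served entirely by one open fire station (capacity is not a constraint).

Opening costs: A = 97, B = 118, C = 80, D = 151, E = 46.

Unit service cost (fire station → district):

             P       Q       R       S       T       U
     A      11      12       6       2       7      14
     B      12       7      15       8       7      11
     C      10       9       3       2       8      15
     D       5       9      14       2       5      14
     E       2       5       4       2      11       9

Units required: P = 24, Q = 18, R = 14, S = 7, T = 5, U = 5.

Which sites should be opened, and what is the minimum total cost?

Open E only; minimum total cost 354.

For any fixed open set, each district goes to its cheapest open site; total = fixed + service.
{E}: P→E 2·24=48, Q→E 5·18=90, R→E 4·14=56, S→E 2·7=14, T→E 11·5=55, U→E 9·5=45. Service 308; fixed 46; total 354.
{C, E}: P→E 2·24=48, Q→E 5·18=90, R→C 3·14=42, S→C 2·7=14, T→C 8·5=40, U→E 9·5=45. Service 279; fixed 126; total 405.
{A, E}: P→E 2·24=48, Q→E 5·18=90, R→E 4·14=56, S→A 2·7=14, T→A 7·5=35, U→E 9·5=45. Service 288; fixed 143; total 431.
{A, B, C, D, E}: service 264 + fixed 492 = 756
No other subset beats 354.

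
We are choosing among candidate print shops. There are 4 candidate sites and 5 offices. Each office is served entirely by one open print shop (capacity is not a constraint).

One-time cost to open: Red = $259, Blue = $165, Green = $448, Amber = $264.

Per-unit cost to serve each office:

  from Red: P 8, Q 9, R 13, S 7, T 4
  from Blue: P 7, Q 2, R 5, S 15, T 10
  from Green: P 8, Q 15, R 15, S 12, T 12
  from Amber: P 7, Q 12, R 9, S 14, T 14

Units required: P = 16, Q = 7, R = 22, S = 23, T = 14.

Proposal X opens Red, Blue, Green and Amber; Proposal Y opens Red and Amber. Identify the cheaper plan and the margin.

Proposal X: {Red, Blue, Green, Amber}: P→Blue 7·16=112, Q→Blue 2·7=14, R→Blue 5·22=110, S→Red 7·23=161, T→Red 4·14=56. Service 453; fixed 1136; total 1589.
Proposal Y: {Red, Amber}: P→Amber 7·16=112, Q→Red 9·7=63, R→Amber 9·22=198, S→Red 7·23=161, T→Red 4·14=56. Service 590; fixed 523; total 1113.
Difference: |1589 − 1113| = 476.

Proposal Y is cheaper by 476.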